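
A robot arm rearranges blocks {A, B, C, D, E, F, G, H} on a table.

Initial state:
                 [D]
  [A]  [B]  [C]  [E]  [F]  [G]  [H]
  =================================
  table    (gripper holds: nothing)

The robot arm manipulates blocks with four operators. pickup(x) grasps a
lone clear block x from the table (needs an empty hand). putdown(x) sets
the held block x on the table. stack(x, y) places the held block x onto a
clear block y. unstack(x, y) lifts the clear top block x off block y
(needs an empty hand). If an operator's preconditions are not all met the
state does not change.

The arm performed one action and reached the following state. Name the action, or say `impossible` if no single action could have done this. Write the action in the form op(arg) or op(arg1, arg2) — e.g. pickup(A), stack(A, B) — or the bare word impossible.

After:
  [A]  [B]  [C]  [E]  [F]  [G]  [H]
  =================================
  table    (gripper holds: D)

unstack(D, E)

target: towers=[A; B; C; E; F; G; H] holding=D
         pickup(G) → towers=[A; B; C; E/D; F; H] holding=G
         pickup(A) → towers=[B; C; E/D; F; G; H] holding=A
         pickup(H) → towers=[A; B; C; E/D; F; G] holding=H
         pickup(B) → towers=[A; C; E/D; F; G; H] holding=B
         pickup(F) → towers=[A; B; C; E/D; G; H] holding=F
     unstack(D, E) → towers=[A; B; C; E; F; G; H] holding=D  ← match
         pickup(C) → towers=[A; B; E/D; F; G; H] holding=C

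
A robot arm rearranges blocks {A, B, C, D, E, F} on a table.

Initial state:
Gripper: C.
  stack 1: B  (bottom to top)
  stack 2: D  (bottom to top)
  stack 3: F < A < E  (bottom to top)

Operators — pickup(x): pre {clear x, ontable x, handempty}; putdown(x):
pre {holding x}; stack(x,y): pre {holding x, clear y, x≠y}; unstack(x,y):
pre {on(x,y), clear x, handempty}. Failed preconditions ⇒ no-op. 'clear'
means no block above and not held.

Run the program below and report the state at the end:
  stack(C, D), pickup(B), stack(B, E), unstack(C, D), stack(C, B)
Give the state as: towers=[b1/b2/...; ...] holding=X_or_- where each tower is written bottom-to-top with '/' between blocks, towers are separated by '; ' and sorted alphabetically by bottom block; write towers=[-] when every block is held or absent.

step 1 (stack(C, D)): towers=[B; D/C; F/A/E] holding=-
step 2 (pickup(B)): towers=[D/C; F/A/E] holding=B
step 3 (stack(B, E)): towers=[D/C; F/A/E/B] holding=-
step 4 (unstack(C, D)): towers=[D; F/A/E/B] holding=C
step 5 (stack(C, B)): towers=[D; F/A/E/B/C] holding=-

towers=[D; F/A/E/B/C] holding=-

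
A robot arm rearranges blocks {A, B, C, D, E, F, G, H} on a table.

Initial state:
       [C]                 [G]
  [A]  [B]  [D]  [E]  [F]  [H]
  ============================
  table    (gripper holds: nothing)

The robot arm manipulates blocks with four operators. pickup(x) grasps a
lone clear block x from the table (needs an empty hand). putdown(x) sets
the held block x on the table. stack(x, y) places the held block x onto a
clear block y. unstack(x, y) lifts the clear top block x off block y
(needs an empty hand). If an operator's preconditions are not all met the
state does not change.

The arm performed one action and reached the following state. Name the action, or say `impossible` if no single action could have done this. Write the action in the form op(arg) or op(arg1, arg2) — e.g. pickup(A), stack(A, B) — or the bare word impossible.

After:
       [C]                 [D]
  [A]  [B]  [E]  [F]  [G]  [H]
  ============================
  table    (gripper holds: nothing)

target: towers=[A; B/C; E; F; G; H/D] holding=-
     unstack(G, H) → towers=[A; B/C; D; E; F; H] holding=G
         pickup(A) → towers=[B/C; D; E; F; H/G] holding=A
         pickup(E) → towers=[A; B/C; D; F; H/G] holding=E
         pickup(F) → towers=[A; B/C; D; E; H/G] holding=F
         pickup(D) → towers=[A; B/C; E; F; H/G] holding=D
     unstack(C, B) → towers=[A; B; D; E; F; H/G] holding=C
none of the 6 applicable actions match → impossible

impossible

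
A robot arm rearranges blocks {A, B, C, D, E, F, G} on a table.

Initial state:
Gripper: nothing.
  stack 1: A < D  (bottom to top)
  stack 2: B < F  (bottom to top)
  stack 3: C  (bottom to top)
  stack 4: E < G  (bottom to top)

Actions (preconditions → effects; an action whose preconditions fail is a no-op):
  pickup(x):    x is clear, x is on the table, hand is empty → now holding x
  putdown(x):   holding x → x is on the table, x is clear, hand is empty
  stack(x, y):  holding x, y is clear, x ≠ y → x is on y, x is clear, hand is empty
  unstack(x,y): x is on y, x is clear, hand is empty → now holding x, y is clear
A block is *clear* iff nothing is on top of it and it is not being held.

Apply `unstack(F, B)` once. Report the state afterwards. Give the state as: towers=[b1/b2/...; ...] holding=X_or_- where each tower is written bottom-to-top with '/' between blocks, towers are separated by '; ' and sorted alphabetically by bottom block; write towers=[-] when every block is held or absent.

towers=[A/D; B; C; E/G] holding=F

before: towers=[A/D; B/F; C; E/G] holding=-
pre[unstack(F, B)]: on(F,B) ✓, clear(F) ✓, handempty ✓
all met → apply unstack(F, B)
after:  towers=[A/D; B; C; E/G] holding=F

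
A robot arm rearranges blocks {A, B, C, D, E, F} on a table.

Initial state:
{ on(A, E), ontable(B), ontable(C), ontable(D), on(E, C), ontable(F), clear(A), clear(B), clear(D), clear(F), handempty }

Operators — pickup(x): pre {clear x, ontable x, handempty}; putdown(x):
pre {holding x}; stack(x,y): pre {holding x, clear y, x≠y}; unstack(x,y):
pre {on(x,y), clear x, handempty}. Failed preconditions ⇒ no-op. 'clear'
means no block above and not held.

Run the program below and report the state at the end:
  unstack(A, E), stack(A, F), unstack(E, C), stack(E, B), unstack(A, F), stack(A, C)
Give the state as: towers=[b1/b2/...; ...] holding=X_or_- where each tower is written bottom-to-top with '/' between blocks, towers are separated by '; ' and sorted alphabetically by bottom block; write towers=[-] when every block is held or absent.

towers=[B/E; C/A; D; F] holding=-

step 1 (unstack(A, E)): towers=[B; C/E; D; F] holding=A
step 2 (stack(A, F)): towers=[B; C/E; D; F/A] holding=-
step 3 (unstack(E, C)): towers=[B; C; D; F/A] holding=E
step 4 (stack(E, B)): towers=[B/E; C; D; F/A] holding=-
step 5 (unstack(A, F)): towers=[B/E; C; D; F] holding=A
step 6 (stack(A, C)): towers=[B/E; C/A; D; F] holding=-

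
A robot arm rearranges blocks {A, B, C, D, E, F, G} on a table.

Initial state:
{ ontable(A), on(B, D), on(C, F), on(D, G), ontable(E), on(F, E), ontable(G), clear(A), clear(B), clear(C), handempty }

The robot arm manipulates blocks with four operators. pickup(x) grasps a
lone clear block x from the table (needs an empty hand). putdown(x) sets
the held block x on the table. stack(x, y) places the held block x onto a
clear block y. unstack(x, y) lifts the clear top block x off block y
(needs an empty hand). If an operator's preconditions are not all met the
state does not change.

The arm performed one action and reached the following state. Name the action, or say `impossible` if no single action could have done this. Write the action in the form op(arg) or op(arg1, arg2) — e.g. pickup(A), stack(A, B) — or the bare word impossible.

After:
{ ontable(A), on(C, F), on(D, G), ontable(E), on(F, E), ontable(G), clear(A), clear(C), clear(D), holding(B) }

unstack(B, D)

target: towers=[A; E/F/C; G/D] holding=B
     unstack(B, D) → towers=[A; E/F/C; G/D] holding=B  ← match
         pickup(A) → towers=[E/F/C; G/D/B] holding=A
     unstack(C, F) → towers=[A; E/F; G/D/B] holding=C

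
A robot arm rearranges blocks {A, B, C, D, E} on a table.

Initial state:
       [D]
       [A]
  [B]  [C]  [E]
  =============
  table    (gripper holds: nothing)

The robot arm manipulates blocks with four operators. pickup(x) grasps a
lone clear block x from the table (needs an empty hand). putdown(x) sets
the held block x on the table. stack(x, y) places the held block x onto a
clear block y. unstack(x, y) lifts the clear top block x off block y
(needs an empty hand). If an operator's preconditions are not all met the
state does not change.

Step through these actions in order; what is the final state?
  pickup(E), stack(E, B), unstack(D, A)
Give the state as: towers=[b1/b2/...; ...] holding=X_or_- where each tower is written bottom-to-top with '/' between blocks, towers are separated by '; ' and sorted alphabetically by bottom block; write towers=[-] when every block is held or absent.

step 1 (pickup(E)): towers=[B; C/A/D] holding=E
step 2 (stack(E, B)): towers=[B/E; C/A/D] holding=-
step 3 (unstack(D, A)): towers=[B/E; C/A] holding=D

towers=[B/E; C/A] holding=D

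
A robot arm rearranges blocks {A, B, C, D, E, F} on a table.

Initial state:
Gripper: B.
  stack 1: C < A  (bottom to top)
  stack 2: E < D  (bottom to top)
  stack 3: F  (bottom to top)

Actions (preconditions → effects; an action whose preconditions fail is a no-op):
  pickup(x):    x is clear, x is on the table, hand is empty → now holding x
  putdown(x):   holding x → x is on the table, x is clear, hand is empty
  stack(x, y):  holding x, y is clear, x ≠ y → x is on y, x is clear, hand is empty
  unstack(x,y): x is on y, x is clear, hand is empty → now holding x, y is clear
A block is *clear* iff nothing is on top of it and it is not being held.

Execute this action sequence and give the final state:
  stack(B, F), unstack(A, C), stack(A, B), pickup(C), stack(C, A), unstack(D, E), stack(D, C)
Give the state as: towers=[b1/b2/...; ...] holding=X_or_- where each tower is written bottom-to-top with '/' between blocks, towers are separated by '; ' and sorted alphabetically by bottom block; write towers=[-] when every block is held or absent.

step 1 (stack(B, F)): towers=[C/A; E/D; F/B] holding=-
step 2 (unstack(A, C)): towers=[C; E/D; F/B] holding=A
step 3 (stack(A, B)): towers=[C; E/D; F/B/A] holding=-
step 4 (pickup(C)): towers=[E/D; F/B/A] holding=C
step 5 (stack(C, A)): towers=[E/D; F/B/A/C] holding=-
step 6 (unstack(D, E)): towers=[E; F/B/A/C] holding=D
step 7 (stack(D, C)): towers=[E; F/B/A/C/D] holding=-

towers=[E; F/B/A/C/D] holding=-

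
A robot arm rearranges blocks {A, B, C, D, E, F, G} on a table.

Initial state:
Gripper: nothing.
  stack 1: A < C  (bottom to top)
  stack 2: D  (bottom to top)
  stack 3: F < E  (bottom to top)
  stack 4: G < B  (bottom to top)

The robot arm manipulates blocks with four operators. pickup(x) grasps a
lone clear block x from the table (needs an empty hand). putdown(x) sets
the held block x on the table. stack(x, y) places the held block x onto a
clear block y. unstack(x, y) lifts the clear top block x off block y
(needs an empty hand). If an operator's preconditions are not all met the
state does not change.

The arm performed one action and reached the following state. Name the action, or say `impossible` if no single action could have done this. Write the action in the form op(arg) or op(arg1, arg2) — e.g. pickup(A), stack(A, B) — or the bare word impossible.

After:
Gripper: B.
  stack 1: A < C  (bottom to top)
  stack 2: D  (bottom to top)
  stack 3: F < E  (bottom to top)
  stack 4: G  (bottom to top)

target: towers=[A/C; D; F/E; G] holding=B
     unstack(B, G) → towers=[A/C; D; F/E; G] holding=B  ← match
         pickup(D) → towers=[A/C; F/E; G/B] holding=D
     unstack(E, F) → towers=[A/C; D; F; G/B] holding=E
     unstack(C, A) → towers=[A; D; F/E; G/B] holding=C

unstack(B, G)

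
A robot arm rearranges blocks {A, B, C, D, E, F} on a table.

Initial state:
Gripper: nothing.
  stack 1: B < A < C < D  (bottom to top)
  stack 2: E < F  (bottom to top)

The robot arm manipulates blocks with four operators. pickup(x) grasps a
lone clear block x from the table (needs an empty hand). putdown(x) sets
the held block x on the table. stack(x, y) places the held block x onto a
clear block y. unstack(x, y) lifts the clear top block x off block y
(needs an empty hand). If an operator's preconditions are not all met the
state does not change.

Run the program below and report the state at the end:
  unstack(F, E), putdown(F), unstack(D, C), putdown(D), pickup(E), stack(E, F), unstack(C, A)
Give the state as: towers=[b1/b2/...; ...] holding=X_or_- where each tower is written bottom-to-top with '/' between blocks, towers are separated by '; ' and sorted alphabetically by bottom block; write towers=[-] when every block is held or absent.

step 1 (unstack(F, E)): towers=[B/A/C/D; E] holding=F
step 2 (putdown(F)): towers=[B/A/C/D; E; F] holding=-
step 3 (unstack(D, C)): towers=[B/A/C; E; F] holding=D
step 4 (putdown(D)): towers=[B/A/C; D; E; F] holding=-
step 5 (pickup(E)): towers=[B/A/C; D; F] holding=E
step 6 (stack(E, F)): towers=[B/A/C; D; F/E] holding=-
step 7 (unstack(C, A)): towers=[B/A; D; F/E] holding=C

towers=[B/A; D; F/E] holding=C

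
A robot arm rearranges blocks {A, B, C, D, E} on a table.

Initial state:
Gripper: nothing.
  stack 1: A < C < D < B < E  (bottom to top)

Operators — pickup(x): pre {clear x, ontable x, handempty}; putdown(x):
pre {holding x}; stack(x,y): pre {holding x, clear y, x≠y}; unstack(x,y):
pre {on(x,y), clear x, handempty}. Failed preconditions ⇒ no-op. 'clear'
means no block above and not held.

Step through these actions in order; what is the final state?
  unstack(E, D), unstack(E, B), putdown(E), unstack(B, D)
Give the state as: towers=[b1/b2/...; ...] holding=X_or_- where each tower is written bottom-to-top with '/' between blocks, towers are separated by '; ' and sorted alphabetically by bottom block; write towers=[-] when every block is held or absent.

step 1 (unstack(E, D)) [no-op]: towers=[A/C/D/B/E] holding=-
step 2 (unstack(E, B)): towers=[A/C/D/B] holding=E
step 3 (putdown(E)): towers=[A/C/D/B; E] holding=-
step 4 (unstack(B, D)): towers=[A/C/D; E] holding=B

towers=[A/C/D; E] holding=B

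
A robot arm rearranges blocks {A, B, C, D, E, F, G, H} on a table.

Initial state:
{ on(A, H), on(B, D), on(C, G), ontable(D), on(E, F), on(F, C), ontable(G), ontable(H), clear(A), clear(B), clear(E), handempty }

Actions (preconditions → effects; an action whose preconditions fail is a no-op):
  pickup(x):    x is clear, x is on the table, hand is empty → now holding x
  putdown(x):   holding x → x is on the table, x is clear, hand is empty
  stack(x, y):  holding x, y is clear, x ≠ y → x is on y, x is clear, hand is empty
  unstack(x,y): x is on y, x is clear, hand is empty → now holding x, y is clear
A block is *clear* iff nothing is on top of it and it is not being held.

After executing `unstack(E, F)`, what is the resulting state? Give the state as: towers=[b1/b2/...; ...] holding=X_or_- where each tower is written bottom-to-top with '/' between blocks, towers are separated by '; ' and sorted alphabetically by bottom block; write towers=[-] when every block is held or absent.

towers=[D/B; G/C/F; H/A] holding=E

before: towers=[D/B; G/C/F/E; H/A] holding=-
pre[unstack(E, F)]: on(E,F) ✓, clear(E) ✓, handempty ✓
all met → apply unstack(E, F)
after:  towers=[D/B; G/C/F; H/A] holding=E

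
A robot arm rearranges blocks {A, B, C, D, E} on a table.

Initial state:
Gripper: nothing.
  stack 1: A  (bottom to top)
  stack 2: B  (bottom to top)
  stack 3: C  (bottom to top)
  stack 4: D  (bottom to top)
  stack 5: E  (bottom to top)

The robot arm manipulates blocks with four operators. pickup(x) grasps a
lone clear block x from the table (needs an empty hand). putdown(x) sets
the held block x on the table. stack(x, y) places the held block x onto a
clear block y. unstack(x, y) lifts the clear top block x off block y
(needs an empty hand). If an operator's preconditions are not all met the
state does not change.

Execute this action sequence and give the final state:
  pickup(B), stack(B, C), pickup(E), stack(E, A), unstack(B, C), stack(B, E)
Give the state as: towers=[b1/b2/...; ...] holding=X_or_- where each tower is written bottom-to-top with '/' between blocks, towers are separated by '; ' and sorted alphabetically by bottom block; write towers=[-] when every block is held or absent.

towers=[A/E/B; C; D] holding=-

step 1 (pickup(B)): towers=[A; C; D; E] holding=B
step 2 (stack(B, C)): towers=[A; C/B; D; E] holding=-
step 3 (pickup(E)): towers=[A; C/B; D] holding=E
step 4 (stack(E, A)): towers=[A/E; C/B; D] holding=-
step 5 (unstack(B, C)): towers=[A/E; C; D] holding=B
step 6 (stack(B, E)): towers=[A/E/B; C; D] holding=-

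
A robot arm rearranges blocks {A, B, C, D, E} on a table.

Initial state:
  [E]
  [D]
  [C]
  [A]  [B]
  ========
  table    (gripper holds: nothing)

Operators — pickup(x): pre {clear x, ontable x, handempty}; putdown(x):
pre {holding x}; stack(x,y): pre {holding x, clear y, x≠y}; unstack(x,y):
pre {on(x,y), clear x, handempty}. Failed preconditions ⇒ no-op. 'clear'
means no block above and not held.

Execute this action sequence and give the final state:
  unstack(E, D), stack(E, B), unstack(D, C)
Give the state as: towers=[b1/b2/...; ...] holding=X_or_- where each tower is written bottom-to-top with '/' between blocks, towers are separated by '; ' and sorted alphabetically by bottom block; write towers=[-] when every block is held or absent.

step 1 (unstack(E, D)): towers=[A/C/D; B] holding=E
step 2 (stack(E, B)): towers=[A/C/D; B/E] holding=-
step 3 (unstack(D, C)): towers=[A/C; B/E] holding=D

towers=[A/C; B/E] holding=D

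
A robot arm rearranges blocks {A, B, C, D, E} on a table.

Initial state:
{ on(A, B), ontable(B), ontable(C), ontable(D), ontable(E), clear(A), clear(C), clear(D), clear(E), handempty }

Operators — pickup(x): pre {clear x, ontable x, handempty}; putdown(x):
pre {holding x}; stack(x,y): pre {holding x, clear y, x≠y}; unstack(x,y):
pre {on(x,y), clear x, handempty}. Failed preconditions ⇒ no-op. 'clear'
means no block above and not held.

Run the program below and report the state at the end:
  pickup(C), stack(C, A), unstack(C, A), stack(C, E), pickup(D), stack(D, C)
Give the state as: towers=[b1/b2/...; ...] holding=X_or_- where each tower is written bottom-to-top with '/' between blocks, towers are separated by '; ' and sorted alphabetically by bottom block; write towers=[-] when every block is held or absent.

towers=[B/A; E/C/D] holding=-

step 1 (pickup(C)): towers=[B/A; D; E] holding=C
step 2 (stack(C, A)): towers=[B/A/C; D; E] holding=-
step 3 (unstack(C, A)): towers=[B/A; D; E] holding=C
step 4 (stack(C, E)): towers=[B/A; D; E/C] holding=-
step 5 (pickup(D)): towers=[B/A; E/C] holding=D
step 6 (stack(D, C)): towers=[B/A; E/C/D] holding=-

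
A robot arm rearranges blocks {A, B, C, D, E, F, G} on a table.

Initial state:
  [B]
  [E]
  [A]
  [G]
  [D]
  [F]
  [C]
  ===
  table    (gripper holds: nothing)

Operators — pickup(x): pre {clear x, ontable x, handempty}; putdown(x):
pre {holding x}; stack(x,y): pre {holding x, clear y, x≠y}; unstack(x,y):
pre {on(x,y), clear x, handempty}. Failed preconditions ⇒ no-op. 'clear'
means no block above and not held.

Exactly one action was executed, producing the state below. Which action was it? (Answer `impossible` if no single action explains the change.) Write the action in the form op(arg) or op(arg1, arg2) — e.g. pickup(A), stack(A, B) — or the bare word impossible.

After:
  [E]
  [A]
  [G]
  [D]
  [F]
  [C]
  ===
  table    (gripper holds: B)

target: towers=[C/F/D/G/A/E] holding=B
     unstack(B, E) → towers=[C/F/D/G/A/E] holding=B  ← match

unstack(B, E)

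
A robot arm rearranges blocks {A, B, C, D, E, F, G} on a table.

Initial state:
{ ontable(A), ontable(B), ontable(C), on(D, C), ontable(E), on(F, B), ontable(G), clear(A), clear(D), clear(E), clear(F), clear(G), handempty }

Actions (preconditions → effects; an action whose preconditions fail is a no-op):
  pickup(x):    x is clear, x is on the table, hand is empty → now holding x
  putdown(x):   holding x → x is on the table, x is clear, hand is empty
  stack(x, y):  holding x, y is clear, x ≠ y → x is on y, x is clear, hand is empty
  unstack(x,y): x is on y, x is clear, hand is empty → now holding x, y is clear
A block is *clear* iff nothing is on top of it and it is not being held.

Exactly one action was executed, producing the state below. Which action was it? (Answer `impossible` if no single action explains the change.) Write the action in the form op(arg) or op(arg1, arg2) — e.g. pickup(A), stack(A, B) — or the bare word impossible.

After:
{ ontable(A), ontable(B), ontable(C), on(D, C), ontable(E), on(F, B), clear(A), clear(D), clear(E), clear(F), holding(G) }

pickup(G)

target: towers=[A; B/F; C/D; E] holding=G
     unstack(F, B) → towers=[A; B; C/D; E; G] holding=F
         pickup(G) → towers=[A; B/F; C/D; E] holding=G  ← match
     unstack(D, C) → towers=[A; B/F; C; E; G] holding=D
         pickup(A) → towers=[B/F; C/D; E; G] holding=A
         pickup(E) → towers=[A; B/F; C/D; G] holding=E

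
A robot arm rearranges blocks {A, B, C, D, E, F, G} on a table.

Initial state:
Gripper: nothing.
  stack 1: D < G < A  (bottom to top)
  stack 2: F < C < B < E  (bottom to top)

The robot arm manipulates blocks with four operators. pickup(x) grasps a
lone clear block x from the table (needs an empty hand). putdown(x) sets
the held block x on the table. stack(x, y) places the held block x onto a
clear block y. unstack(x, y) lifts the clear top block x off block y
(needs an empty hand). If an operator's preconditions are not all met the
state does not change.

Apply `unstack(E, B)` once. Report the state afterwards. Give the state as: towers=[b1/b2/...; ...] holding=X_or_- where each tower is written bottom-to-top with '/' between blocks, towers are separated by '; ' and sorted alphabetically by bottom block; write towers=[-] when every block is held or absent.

before: towers=[D/G/A; F/C/B/E] holding=-
pre[unstack(E, B)]: on(E,B) ok, clear(E) ok, handempty ok
all met → apply unstack(E, B)
after:  towers=[D/G/A; F/C/B] holding=E

towers=[D/G/A; F/C/B] holding=E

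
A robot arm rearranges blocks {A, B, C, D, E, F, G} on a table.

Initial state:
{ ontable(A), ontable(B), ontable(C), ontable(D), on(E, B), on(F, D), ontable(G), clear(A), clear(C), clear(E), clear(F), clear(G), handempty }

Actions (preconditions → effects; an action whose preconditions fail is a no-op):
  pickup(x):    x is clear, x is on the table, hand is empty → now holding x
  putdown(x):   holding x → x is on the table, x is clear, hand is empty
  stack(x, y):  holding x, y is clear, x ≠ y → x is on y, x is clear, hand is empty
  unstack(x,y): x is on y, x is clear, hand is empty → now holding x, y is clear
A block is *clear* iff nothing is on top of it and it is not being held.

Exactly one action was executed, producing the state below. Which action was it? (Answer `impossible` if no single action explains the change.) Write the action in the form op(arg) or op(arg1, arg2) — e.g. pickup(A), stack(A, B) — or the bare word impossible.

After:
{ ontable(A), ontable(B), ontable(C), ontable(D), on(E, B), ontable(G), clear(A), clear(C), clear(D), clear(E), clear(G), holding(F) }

target: towers=[A; B/E; C; D; G] holding=F
     unstack(F, D) → towers=[A; B/E; C; D; G] holding=F  ← match
         pickup(G) → towers=[A; B/E; C; D/F] holding=G
         pickup(A) → towers=[B/E; C; D/F; G] holding=A
     unstack(E, B) → towers=[A; B; C; D/F; G] holding=E
         pickup(C) → towers=[A; B/E; D/F; G] holding=C

unstack(F, D)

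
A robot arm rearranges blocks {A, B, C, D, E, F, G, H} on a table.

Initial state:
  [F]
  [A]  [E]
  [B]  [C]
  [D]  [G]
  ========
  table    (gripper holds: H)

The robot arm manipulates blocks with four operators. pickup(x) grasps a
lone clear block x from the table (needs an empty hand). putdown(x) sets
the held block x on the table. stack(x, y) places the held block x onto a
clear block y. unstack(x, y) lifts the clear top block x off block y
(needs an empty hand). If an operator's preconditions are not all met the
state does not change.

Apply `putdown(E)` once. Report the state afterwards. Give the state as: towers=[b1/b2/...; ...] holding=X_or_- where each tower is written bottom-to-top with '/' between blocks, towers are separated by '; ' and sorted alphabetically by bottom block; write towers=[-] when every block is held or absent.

before: towers=[D/B/A/F; G/C/E] holding=H
pre[putdown(E)]: holding(E) ✗
holding(E) unmet → putdown(E) is a no-op
after:  towers=[D/B/A/F; G/C/E] holding=H

towers=[D/B/A/F; G/C/E] holding=H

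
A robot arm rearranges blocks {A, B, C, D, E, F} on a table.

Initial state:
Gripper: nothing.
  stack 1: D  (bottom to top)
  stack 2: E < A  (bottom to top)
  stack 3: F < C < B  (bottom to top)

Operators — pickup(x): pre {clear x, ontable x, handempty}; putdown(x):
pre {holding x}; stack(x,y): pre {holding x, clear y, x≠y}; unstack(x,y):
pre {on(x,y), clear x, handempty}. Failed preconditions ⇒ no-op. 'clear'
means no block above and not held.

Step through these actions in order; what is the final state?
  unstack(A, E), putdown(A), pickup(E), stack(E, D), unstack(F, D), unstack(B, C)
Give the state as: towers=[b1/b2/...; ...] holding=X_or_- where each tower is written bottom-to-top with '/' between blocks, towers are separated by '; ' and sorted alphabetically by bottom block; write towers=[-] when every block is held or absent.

towers=[A; D/E; F/C] holding=B

step 1 (unstack(A, E)): towers=[D; E; F/C/B] holding=A
step 2 (putdown(A)): towers=[A; D; E; F/C/B] holding=-
step 3 (pickup(E)): towers=[A; D; F/C/B] holding=E
step 4 (stack(E, D)): towers=[A; D/E; F/C/B] holding=-
step 5 (unstack(F, D)) [no-op]: towers=[A; D/E; F/C/B] holding=-
step 6 (unstack(B, C)): towers=[A; D/E; F/C] holding=B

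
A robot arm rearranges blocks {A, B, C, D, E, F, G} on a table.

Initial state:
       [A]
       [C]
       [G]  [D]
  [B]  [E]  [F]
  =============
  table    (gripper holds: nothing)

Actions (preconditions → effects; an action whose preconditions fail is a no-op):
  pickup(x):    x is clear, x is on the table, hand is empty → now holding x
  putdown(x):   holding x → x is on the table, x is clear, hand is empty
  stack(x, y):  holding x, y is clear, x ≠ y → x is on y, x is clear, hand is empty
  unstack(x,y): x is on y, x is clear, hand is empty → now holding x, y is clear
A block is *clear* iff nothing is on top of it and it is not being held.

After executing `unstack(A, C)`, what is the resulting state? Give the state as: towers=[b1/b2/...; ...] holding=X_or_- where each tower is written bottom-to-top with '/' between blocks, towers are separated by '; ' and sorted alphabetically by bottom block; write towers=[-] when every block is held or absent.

towers=[B; E/G/C; F/D] holding=A

before: towers=[B; E/G/C/A; F/D] holding=-
pre[unstack(A, C)]: on(A,C) yes, clear(A) yes, handempty yes
all met → apply unstack(A, C)
after:  towers=[B; E/G/C; F/D] holding=A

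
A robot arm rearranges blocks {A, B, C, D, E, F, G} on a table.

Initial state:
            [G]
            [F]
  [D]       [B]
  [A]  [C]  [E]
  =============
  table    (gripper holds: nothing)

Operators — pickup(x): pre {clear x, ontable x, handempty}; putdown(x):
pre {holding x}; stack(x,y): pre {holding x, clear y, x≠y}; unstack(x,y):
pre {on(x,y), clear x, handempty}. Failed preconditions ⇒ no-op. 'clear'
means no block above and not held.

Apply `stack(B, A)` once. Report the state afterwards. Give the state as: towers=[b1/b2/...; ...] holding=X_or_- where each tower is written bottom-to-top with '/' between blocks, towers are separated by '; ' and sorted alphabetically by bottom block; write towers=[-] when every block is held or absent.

towers=[A/D; C; E/B/F/G] holding=-

before: towers=[A/D; C; E/B/F/G] holding=-
pre[stack(B, A)]: holding(B) no, clear(A) no, B≠A yes
holding(B), clear(A) unmet → stack(B, A) is a no-op
after:  towers=[A/D; C; E/B/F/G] holding=-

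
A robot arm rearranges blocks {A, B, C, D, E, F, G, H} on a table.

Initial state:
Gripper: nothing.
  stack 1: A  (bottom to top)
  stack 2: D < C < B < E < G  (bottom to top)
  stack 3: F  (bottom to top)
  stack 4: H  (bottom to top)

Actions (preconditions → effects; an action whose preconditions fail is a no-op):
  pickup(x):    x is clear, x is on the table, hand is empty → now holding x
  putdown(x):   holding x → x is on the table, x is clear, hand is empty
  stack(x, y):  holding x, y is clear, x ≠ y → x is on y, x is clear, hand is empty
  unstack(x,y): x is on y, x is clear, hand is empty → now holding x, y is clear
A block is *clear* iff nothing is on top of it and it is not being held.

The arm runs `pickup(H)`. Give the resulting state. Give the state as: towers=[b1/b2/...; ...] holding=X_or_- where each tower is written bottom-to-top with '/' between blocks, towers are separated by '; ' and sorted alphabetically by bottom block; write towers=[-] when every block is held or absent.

before: towers=[A; D/C/B/E/G; F; H] holding=-
pre[pickup(H)]: clear(H) yes, ontable(H) yes, handempty yes
all met → apply pickup(H)
after:  towers=[A; D/C/B/E/G; F] holding=H

towers=[A; D/C/B/E/G; F] holding=H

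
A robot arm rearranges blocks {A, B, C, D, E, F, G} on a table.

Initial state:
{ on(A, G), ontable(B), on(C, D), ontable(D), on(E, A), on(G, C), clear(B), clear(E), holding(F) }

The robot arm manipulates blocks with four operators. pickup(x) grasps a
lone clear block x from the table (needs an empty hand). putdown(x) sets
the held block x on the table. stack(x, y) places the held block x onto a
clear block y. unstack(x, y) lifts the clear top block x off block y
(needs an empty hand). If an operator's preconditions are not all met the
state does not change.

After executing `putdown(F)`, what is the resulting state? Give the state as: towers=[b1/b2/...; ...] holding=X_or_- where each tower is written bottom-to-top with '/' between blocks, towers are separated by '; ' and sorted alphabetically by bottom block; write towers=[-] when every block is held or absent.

before: towers=[B; D/C/G/A/E] holding=F
pre[putdown(F)]: holding(F) ok
all met → apply putdown(F)
after:  towers=[B; D/C/G/A/E; F] holding=-

towers=[B; D/C/G/A/E; F] holding=-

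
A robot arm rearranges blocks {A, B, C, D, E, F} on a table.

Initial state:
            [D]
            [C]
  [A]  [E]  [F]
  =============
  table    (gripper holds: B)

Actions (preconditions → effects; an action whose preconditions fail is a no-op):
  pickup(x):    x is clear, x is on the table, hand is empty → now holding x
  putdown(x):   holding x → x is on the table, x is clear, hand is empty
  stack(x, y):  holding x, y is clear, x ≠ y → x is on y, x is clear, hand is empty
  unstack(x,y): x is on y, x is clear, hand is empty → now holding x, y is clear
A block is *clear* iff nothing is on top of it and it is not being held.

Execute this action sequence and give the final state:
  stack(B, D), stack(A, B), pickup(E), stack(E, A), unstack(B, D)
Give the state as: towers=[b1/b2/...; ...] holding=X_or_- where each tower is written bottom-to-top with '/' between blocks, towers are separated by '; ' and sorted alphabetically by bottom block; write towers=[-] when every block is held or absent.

step 1 (stack(B, D)): towers=[A; E; F/C/D/B] holding=-
step 2 (stack(A, B)) [no-op]: towers=[A; E; F/C/D/B] holding=-
step 3 (pickup(E)): towers=[A; F/C/D/B] holding=E
step 4 (stack(E, A)): towers=[A/E; F/C/D/B] holding=-
step 5 (unstack(B, D)): towers=[A/E; F/C/D] holding=B

towers=[A/E; F/C/D] holding=B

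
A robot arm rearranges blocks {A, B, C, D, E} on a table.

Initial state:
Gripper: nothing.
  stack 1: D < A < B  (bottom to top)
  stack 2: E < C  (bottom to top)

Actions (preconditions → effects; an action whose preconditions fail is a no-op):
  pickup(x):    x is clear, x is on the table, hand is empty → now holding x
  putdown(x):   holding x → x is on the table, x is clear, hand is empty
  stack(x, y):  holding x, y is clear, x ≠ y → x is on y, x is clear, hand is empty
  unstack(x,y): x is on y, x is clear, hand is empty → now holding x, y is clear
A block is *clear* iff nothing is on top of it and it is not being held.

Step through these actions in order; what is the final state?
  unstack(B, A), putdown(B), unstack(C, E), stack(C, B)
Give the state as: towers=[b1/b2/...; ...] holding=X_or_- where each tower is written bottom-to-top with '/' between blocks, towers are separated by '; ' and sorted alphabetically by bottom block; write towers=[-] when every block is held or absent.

towers=[B/C; D/A; E] holding=-

step 1 (unstack(B, A)): towers=[D/A; E/C] holding=B
step 2 (putdown(B)): towers=[B; D/A; E/C] holding=-
step 3 (unstack(C, E)): towers=[B; D/A; E] holding=C
step 4 (stack(C, B)): towers=[B/C; D/A; E] holding=-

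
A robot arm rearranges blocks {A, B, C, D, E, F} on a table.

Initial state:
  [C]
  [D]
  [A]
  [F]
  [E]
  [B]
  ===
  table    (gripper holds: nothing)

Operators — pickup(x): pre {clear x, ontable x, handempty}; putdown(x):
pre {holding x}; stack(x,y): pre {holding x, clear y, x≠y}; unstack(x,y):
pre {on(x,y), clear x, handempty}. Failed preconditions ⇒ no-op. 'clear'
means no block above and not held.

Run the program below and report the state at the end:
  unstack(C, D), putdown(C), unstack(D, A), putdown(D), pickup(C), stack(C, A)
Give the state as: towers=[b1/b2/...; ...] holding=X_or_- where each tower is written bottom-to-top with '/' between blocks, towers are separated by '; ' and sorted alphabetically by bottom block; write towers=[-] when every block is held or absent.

step 1 (unstack(C, D)): towers=[B/E/F/A/D] holding=C
step 2 (putdown(C)): towers=[B/E/F/A/D; C] holding=-
step 3 (unstack(D, A)): towers=[B/E/F/A; C] holding=D
step 4 (putdown(D)): towers=[B/E/F/A; C; D] holding=-
step 5 (pickup(C)): towers=[B/E/F/A; D] holding=C
step 6 (stack(C, A)): towers=[B/E/F/A/C; D] holding=-

towers=[B/E/F/A/C; D] holding=-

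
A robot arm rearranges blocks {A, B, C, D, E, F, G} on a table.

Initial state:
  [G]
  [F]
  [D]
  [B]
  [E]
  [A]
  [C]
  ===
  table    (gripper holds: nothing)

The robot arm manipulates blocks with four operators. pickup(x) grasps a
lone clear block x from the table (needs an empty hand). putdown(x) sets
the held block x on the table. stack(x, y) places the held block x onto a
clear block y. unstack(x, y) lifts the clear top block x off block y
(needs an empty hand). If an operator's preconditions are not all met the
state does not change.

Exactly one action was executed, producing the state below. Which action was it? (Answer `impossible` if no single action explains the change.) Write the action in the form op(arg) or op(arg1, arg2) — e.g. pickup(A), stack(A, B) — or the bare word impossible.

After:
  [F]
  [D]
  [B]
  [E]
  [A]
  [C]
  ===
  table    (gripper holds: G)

target: towers=[C/A/E/B/D/F] holding=G
     unstack(G, F) → towers=[C/A/E/B/D/F] holding=G  ← match

unstack(G, F)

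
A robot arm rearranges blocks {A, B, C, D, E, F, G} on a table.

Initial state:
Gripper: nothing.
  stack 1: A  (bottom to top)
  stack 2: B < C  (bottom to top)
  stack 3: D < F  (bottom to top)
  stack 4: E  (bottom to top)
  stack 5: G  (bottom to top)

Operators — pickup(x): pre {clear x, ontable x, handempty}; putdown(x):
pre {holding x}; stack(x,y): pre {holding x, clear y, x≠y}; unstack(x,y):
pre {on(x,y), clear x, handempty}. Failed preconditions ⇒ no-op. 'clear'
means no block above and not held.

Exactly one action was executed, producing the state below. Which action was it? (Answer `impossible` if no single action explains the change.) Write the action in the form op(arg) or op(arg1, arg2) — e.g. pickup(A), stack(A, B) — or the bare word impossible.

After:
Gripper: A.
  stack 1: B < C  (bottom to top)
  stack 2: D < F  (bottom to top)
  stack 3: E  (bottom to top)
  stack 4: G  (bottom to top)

target: towers=[B/C; D/F; E; G] holding=A
     unstack(F, D) → towers=[A; B/C; D; E; G] holding=F
         pickup(G) → towers=[A; B/C; D/F; E] holding=G
         pickup(A) → towers=[B/C; D/F; E; G] holding=A  ← match
         pickup(E) → towers=[A; B/C; D/F; G] holding=E
     unstack(C, B) → towers=[A; B; D/F; E; G] holding=C

pickup(A)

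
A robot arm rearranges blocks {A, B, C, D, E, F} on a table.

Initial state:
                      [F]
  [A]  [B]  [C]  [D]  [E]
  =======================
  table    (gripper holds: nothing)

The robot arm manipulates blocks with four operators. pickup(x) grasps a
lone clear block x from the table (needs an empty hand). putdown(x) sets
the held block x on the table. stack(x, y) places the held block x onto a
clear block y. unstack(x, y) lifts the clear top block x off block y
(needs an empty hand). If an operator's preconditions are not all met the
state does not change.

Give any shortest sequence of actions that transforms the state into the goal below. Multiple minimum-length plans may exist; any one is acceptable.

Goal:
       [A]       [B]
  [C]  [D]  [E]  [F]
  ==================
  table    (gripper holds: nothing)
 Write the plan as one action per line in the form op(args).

unstack(F, E)
putdown(F)
pickup(B)
stack(B, F)
pickup(A)
stack(A, D)

step 1 (unstack(F, E)): towers=[A; B; C; D; E] holding=F
step 2 (putdown(F)): towers=[A; B; C; D; E; F] holding=-
step 3 (pickup(B)): towers=[A; C; D; E; F] holding=B
step 4 (stack(B, F)): towers=[A; C; D; E; F/B] holding=-
step 5 (pickup(A)): towers=[C; D; E; F/B] holding=A
step 6 (stack(A, D)): towers=[C; D/A; E; F/B] holding=-
goal check: towers=[C; D/A; E; F/B] holding=- — reached (length 6, optimal by BFS)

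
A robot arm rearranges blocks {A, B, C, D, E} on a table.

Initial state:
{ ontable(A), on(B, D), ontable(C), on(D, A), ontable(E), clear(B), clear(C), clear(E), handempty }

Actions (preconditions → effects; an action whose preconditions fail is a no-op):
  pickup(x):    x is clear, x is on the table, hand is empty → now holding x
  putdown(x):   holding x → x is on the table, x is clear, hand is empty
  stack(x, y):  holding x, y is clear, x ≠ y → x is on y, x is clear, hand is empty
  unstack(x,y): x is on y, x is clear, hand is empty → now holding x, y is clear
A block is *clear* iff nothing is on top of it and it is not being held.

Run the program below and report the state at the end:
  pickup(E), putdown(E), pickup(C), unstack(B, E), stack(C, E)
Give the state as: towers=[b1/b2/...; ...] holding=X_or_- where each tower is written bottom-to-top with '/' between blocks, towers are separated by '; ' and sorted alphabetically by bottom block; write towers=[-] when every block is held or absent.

step 1 (pickup(E)): towers=[A/D/B; C] holding=E
step 2 (putdown(E)): towers=[A/D/B; C; E] holding=-
step 3 (pickup(C)): towers=[A/D/B; E] holding=C
step 4 (unstack(B, E)) [no-op]: towers=[A/D/B; E] holding=C
step 5 (stack(C, E)): towers=[A/D/B; E/C] holding=-

towers=[A/D/B; E/C] holding=-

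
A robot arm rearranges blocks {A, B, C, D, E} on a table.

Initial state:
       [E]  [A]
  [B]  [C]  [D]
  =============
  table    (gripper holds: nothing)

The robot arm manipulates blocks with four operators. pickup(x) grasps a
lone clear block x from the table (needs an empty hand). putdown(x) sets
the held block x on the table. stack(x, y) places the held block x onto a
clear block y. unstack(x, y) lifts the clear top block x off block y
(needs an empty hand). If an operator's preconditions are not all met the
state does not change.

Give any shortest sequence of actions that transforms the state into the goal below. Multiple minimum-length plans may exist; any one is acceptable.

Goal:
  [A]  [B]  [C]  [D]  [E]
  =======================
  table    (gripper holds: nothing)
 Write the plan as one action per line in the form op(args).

step 1 (unstack(A, D)): towers=[B; C/E; D] holding=A
step 2 (putdown(A)): towers=[A; B; C/E; D] holding=-
step 3 (unstack(E, C)): towers=[A; B; C; D] holding=E
step 4 (putdown(E)): towers=[A; B; C; D; E] holding=-
goal check: towers=[A; B; C; D; E] holding=- — reached (length 4, optimal by BFS)

unstack(A, D)
putdown(A)
unstack(E, C)
putdown(E)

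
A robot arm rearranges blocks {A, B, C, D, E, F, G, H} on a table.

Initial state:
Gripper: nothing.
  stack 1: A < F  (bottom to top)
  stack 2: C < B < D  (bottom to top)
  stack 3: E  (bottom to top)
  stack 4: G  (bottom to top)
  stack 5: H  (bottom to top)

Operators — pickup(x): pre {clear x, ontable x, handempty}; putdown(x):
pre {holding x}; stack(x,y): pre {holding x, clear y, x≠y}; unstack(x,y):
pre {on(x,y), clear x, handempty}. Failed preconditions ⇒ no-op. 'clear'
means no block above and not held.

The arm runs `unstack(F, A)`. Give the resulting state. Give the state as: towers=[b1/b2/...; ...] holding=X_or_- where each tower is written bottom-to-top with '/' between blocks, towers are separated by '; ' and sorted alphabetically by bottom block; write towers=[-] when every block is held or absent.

towers=[A; C/B/D; E; G; H] holding=F

before: towers=[A/F; C/B/D; E; G; H] holding=-
pre[unstack(F, A)]: on(F,A) ok, clear(F) ok, handempty ok
all met → apply unstack(F, A)
after:  towers=[A; C/B/D; E; G; H] holding=F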